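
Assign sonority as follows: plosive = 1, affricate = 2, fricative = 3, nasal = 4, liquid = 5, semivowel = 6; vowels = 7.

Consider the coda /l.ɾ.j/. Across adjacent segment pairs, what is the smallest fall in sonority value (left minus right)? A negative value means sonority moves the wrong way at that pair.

-1

/l/ is a liquid (sonority 5).
/ɾ/ is a liquid (sonority 5).
/j/ is a semivowel (sonority 6).
/l/→/ɾ/: change +0.
/ɾ/→/j/: change -1.
Minimum = -1.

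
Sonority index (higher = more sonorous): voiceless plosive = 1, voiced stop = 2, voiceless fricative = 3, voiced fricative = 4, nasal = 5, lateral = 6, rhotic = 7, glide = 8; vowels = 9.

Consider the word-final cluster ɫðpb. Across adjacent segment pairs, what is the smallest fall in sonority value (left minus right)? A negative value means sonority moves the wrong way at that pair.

-1

/ɫ/ — lateral, sonority 6.
/ð/ — voiced fricative, sonority 4.
/p/ — voiceless plosive, sonority 1.
/b/ — voiced stop, sonority 2.
/ɫ/→/ð/: change +2.
/ð/→/p/: change +3.
/p/→/b/: change -1.
Minimum = -1.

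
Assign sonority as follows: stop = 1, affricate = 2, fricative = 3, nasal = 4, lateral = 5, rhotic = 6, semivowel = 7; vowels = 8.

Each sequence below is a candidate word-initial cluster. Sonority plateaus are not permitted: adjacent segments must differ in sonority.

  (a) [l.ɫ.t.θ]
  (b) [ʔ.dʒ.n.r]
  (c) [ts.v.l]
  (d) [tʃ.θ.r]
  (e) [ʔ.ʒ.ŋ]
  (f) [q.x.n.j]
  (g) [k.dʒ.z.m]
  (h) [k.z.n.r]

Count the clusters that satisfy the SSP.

7

(a) [l.ɫ.t.θ]: profile 5-5-1-3 — violates.
(b) [ʔ.dʒ.n.r]: profile 1-2-4-6 — obeys.
(c) [ts.v.l]: profile 2-3-5 — obeys.
(d) [tʃ.θ.r]: profile 2-3-6 — obeys.
(e) [ʔ.ʒ.ŋ]: profile 1-3-4 — obeys.
(f) [q.x.n.j]: profile 1-3-4-7 — obeys.
(g) [k.dʒ.z.m]: profile 1-2-3-4 — obeys.
(h) [k.z.n.r]: profile 1-3-4-6 — obeys.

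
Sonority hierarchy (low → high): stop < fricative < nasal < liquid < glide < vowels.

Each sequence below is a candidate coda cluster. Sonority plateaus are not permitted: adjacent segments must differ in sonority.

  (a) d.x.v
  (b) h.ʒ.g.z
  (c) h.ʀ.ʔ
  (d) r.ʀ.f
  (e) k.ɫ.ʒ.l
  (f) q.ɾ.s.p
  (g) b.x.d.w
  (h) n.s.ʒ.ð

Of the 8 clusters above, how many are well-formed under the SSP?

(a) 1-2-2 → violates
(b) 2-2-1-2 → violates
(c) 2-4-1 → violates
(d) 4-4-2 → violates
(e) 1-4-2-4 → violates
(f) 1-4-2-1 → violates
(g) 1-2-1-5 → violates
(h) 3-2-2-2 → violates

0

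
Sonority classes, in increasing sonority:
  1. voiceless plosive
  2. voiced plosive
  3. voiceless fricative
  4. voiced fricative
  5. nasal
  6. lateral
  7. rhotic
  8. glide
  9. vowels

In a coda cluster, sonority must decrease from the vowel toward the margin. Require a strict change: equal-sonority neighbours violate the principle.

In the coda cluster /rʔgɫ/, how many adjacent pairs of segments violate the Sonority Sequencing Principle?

2

/r/ — rhotic, sonority 7.
/ʔ/ — voiceless plosive, sonority 1.
/g/ — voiced plosive, sonority 2.
/ɫ/ — lateral, sonority 6.
/r/→/ʔ/: 7→1 (falls) — ok.
/ʔ/→/g/: 1→2 (does not fall) — violation.
/g/→/ɫ/: 2→6 (does not fall) — violation.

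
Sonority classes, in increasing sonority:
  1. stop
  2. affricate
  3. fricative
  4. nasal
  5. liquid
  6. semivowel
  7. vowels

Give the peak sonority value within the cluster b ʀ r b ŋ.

5

/b/: stop = 1.
/ʀ/: liquid = 5.
/r/: liquid = 5.
/b/: stop = 1.
/ŋ/: nasal = 4.
The maximum is 5.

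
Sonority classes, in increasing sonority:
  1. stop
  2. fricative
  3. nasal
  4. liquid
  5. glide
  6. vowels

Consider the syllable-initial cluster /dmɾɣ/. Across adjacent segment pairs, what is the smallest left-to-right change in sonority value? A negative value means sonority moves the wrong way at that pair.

/d/: stop = 1.
/m/: nasal = 3.
/ɾ/: liquid = 4.
/ɣ/: fricative = 2.
/d/→/m/: change +2.
/m/→/ɾ/: change +1.
/ɾ/→/ɣ/: change -2.
Minimum = -2.

-2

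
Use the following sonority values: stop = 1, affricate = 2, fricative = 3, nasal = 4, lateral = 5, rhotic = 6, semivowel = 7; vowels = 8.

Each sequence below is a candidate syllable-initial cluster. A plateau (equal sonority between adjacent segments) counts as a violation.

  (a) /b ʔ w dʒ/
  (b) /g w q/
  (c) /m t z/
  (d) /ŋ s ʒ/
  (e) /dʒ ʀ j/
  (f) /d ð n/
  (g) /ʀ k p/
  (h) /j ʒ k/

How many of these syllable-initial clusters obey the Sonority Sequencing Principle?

2

(a) /b ʔ w dʒ/: profile 1-1-7-2 — violates.
(b) /g w q/: profile 1-7-1 — violates.
(c) /m t z/: profile 4-1-3 — violates.
(d) /ŋ s ʒ/: profile 4-3-3 — violates.
(e) /dʒ ʀ j/: profile 2-6-7 — obeys.
(f) /d ð n/: profile 1-3-4 — obeys.
(g) /ʀ k p/: profile 6-1-1 — violates.
(h) /j ʒ k/: profile 7-3-1 — violates.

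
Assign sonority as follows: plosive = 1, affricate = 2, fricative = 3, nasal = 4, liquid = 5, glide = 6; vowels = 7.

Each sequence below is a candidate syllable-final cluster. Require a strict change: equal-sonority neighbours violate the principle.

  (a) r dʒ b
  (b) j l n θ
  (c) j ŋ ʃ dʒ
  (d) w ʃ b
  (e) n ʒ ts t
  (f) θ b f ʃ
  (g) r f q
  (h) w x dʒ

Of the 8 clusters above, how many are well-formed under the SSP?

7

(a) sonority 5-2-1: well-formed.
(b) sonority 6-5-4-3: well-formed.
(c) sonority 6-4-3-2: well-formed.
(d) sonority 6-3-1: well-formed.
(e) sonority 4-3-2-1: well-formed.
(f) sonority 3-1-3-3: ill-formed.
(g) sonority 5-3-1: well-formed.
(h) sonority 6-3-2: well-formed.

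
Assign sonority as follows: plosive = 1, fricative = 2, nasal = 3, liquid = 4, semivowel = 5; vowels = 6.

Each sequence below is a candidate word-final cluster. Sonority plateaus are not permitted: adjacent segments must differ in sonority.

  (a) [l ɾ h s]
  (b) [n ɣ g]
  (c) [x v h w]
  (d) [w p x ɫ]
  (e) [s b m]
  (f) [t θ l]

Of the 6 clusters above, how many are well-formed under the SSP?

1

(a) sonority 4-4-2-2: ill-formed.
(b) sonority 3-2-1: well-formed.
(c) sonority 2-2-2-5: ill-formed.
(d) sonority 5-1-2-4: ill-formed.
(e) sonority 2-1-3: ill-formed.
(f) sonority 1-2-4: ill-formed.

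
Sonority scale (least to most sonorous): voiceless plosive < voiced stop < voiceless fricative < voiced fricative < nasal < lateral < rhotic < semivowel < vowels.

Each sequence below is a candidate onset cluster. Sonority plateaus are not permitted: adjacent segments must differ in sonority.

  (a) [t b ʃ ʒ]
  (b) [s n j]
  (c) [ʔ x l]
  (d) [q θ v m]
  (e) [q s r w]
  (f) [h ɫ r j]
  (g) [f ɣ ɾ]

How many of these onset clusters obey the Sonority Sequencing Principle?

(a) [t b ʃ ʒ]: profile 1-2-3-4 — obeys.
(b) [s n j]: profile 3-5-8 — obeys.
(c) [ʔ x l]: profile 1-3-6 — obeys.
(d) [q θ v m]: profile 1-3-4-5 — obeys.
(e) [q s r w]: profile 1-3-7-8 — obeys.
(f) [h ɫ r j]: profile 3-6-7-8 — obeys.
(g) [f ɣ ɾ]: profile 3-4-7 — obeys.

7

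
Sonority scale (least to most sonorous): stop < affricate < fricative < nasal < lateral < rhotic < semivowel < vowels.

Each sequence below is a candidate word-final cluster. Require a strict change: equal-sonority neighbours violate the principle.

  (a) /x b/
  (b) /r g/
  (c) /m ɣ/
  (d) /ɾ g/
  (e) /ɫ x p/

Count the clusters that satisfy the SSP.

5

(a) /x b/: profile 3-1 — obeys.
(b) /r g/: profile 6-1 — obeys.
(c) /m ɣ/: profile 4-3 — obeys.
(d) /ɾ g/: profile 6-1 — obeys.
(e) /ɫ x p/: profile 5-3-1 — obeys.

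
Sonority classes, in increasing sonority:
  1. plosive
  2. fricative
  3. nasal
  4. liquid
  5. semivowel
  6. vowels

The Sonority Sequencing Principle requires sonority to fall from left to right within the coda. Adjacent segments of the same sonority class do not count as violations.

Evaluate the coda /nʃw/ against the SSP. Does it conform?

/n/: nasal = 3.
/ʃ/: fricative = 2.
/w/: semivowel = 5.
The profile is 3-2-5. Between /ʃ/ (2) and /w/ (5) sonority does not fall, so the cluster violates the SSP.

no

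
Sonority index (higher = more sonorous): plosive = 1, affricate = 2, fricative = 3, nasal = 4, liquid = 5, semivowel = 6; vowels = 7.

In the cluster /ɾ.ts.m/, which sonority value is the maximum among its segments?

/ɾ/ is a liquid (sonority 5).
/ts/ is an affricate (sonority 2).
/m/ is a nasal (sonority 4).
The maximum is 5.

5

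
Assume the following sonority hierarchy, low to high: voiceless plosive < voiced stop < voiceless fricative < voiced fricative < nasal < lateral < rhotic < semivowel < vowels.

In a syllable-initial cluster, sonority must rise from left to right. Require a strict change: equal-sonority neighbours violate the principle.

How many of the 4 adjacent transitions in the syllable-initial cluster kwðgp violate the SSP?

3

/k/: voiceless plosive = 1.
/w/: semivowel = 8.
/ð/: voiced fricative = 4.
/g/: voiced stop = 2.
/p/: voiceless plosive = 1.
/k/→/w/: 1→8 (rises) — ok.
/w/→/ð/: 8→4 (does not rise) — violation.
/ð/→/g/: 4→2 (does not rise) — violation.
/g/→/p/: 2→1 (does not rise) — violation.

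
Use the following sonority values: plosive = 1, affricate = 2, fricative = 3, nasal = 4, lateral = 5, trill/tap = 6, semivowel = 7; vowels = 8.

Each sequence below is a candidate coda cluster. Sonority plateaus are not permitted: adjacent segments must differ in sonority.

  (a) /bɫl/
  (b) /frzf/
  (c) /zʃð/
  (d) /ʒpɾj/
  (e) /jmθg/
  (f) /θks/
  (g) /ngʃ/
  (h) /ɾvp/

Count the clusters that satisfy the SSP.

2

(a) sonority 1-5-5: ill-formed.
(b) sonority 3-6-3-3: ill-formed.
(c) sonority 3-3-3: ill-formed.
(d) sonority 3-1-6-7: ill-formed.
(e) sonority 7-4-3-1: well-formed.
(f) sonority 3-1-3: ill-formed.
(g) sonority 4-1-3: ill-formed.
(h) sonority 6-3-1: well-formed.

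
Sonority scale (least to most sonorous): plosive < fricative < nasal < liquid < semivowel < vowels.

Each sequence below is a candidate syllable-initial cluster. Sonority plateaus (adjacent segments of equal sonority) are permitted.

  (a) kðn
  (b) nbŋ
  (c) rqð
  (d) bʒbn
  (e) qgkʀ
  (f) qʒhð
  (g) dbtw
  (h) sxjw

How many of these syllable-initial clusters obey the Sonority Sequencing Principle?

5

(a) kðn: profile 1-2-3 — obeys.
(b) nbŋ: profile 3-1-3 — violates.
(c) rqð: profile 4-1-2 — violates.
(d) bʒbn: profile 1-2-1-3 — violates.
(e) qgkʀ: profile 1-1-1-4 — obeys.
(f) qʒhð: profile 1-2-2-2 — obeys.
(g) dbtw: profile 1-1-1-5 — obeys.
(h) sxjw: profile 2-2-5-5 — obeys.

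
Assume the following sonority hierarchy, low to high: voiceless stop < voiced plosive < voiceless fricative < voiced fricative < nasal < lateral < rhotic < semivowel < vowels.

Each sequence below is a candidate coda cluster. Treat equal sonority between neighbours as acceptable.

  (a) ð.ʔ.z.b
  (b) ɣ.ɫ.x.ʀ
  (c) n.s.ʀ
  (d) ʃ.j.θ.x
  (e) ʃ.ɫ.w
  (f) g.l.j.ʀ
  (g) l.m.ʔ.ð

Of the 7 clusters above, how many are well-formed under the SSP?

0

(a) ð.ʔ.z.b: profile 4-1-4-2 — violates.
(b) ɣ.ɫ.x.ʀ: profile 4-6-3-7 — violates.
(c) n.s.ʀ: profile 5-3-7 — violates.
(d) ʃ.j.θ.x: profile 3-8-3-3 — violates.
(e) ʃ.ɫ.w: profile 3-6-8 — violates.
(f) g.l.j.ʀ: profile 2-6-8-7 — violates.
(g) l.m.ʔ.ð: profile 6-5-1-4 — violates.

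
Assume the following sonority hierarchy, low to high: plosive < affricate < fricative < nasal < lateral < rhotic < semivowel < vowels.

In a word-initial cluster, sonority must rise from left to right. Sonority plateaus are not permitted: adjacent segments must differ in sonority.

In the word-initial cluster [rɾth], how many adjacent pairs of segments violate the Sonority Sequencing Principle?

/r/ — rhotic, sonority 6.
/ɾ/ — rhotic, sonority 6.
/t/ — plosive, sonority 1.
/h/ — fricative, sonority 3.
/r/→/ɾ/: 6→6 (plateau) — violation.
/ɾ/→/t/: 6→1 (does not rise) — violation.
/t/→/h/: 1→3 (rises) — ok.

2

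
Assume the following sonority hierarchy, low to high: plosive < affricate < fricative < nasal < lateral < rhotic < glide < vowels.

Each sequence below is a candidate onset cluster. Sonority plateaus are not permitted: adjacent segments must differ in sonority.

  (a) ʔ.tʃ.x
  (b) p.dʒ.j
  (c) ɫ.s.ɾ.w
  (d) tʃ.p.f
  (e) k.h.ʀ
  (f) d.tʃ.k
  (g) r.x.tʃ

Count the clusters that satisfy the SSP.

(a) 1-2-3 → obeys
(b) 1-2-7 → obeys
(c) 5-3-6-7 → violates
(d) 2-1-3 → violates
(e) 1-3-6 → obeys
(f) 1-2-1 → violates
(g) 6-3-2 → violates

3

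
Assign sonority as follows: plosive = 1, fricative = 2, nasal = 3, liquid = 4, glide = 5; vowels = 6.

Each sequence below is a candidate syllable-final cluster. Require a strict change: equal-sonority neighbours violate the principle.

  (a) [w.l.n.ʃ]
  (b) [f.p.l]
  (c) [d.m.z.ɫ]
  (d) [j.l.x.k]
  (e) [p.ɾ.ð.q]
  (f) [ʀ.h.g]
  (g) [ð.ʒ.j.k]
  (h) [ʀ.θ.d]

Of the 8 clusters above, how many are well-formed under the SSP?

4

(a) 5-4-3-2 → obeys
(b) 2-1-4 → violates
(c) 1-3-2-4 → violates
(d) 5-4-2-1 → obeys
(e) 1-4-2-1 → violates
(f) 4-2-1 → obeys
(g) 2-2-5-1 → violates
(h) 4-2-1 → obeys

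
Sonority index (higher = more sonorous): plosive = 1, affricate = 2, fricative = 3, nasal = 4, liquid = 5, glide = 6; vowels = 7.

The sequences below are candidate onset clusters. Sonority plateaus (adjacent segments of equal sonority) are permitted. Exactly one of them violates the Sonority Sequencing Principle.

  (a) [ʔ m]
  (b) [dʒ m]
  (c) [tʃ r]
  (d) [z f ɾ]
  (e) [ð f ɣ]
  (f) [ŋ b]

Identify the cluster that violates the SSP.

(a) sonority 1-4: well-formed.
(b) sonority 2-4: well-formed.
(c) sonority 2-5: well-formed.
(d) sonority 3-3-5: well-formed.
(e) sonority 3-3-3: well-formed.
(f) sonority 4-1: ill-formed.

f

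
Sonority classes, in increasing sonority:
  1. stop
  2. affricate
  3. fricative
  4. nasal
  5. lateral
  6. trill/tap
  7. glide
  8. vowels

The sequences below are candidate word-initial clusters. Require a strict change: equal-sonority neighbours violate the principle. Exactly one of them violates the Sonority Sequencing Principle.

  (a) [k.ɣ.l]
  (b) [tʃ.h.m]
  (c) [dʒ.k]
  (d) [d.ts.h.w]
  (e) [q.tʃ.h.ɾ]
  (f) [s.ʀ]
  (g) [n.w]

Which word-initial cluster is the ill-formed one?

(a) sonority 1-3-5: well-formed.
(b) sonority 2-3-4: well-formed.
(c) sonority 2-1: ill-formed.
(d) sonority 1-2-3-7: well-formed.
(e) sonority 1-2-3-6: well-formed.
(f) sonority 3-6: well-formed.
(g) sonority 4-7: well-formed.

c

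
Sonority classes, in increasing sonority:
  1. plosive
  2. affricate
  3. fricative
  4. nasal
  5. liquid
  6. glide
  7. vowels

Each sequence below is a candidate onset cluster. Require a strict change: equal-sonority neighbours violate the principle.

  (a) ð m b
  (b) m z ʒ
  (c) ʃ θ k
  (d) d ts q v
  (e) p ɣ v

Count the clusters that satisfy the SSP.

0

(a) sonority 3-4-1: ill-formed.
(b) sonority 4-3-3: ill-formed.
(c) sonority 3-3-1: ill-formed.
(d) sonority 1-2-1-3: ill-formed.
(e) sonority 1-3-3: ill-formed.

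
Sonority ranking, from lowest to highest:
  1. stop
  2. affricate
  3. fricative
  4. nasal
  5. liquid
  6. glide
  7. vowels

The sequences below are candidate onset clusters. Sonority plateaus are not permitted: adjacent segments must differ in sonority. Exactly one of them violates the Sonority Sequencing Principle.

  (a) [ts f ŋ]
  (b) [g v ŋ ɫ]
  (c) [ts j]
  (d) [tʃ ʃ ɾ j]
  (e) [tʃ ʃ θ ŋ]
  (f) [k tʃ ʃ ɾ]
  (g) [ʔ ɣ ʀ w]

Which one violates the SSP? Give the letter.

(a) [ts f ŋ]: profile 2-3-4 — obeys.
(b) [g v ŋ ɫ]: profile 1-3-4-5 — obeys.
(c) [ts j]: profile 2-6 — obeys.
(d) [tʃ ʃ ɾ j]: profile 2-3-5-6 — obeys.
(e) [tʃ ʃ θ ŋ]: profile 2-3-3-4 — violates.
(f) [k tʃ ʃ ɾ]: profile 1-2-3-5 — obeys.
(g) [ʔ ɣ ʀ w]: profile 1-3-5-6 — obeys.

e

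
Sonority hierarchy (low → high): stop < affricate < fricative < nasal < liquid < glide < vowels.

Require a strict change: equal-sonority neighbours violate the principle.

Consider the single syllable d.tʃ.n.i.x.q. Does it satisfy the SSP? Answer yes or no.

Onset: /d/ is a stop (sonority 1), /tʃ/ is an affricate (sonority 2), /n/ is a nasal (sonority 4); then the nucleus /i/ (sonority 7).
Onset profile 1-2-4-7 — rises to the nucleus.
Coda: /x/ is a fricative (sonority 3), /q/ is a stop (sonority 1).
Coda profile 7-3-1 — falls from the nucleus.

yes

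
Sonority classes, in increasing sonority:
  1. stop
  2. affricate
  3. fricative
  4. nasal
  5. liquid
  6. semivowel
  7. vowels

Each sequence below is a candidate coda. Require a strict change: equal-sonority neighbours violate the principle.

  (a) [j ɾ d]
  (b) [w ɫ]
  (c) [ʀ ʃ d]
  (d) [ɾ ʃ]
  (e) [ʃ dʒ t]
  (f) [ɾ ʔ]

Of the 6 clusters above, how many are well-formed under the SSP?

6

(a) 6-5-1 → obeys
(b) 6-5 → obeys
(c) 5-3-1 → obeys
(d) 5-3 → obeys
(e) 3-2-1 → obeys
(f) 5-1 → obeys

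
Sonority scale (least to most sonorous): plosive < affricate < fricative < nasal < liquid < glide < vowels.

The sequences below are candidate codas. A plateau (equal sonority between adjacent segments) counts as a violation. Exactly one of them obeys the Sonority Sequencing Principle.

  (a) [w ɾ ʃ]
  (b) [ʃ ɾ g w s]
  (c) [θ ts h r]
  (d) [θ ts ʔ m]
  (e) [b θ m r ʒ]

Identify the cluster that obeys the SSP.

a

(a) sonority 6-5-3: well-formed.
(b) sonority 3-5-1-6-3: ill-formed.
(c) sonority 3-2-3-5: ill-formed.
(d) sonority 3-2-1-4: ill-formed.
(e) sonority 1-3-4-5-3: ill-formed.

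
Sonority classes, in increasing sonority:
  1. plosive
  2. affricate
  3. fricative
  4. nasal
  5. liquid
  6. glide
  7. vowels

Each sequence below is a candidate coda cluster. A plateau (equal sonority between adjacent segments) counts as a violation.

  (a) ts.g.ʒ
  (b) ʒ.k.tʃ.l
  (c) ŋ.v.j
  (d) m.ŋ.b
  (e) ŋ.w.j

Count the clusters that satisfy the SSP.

0

(a) sonority 2-1-3: ill-formed.
(b) sonority 3-1-2-5: ill-formed.
(c) sonority 4-3-6: ill-formed.
(d) sonority 4-4-1: ill-formed.
(e) sonority 4-6-6: ill-formed.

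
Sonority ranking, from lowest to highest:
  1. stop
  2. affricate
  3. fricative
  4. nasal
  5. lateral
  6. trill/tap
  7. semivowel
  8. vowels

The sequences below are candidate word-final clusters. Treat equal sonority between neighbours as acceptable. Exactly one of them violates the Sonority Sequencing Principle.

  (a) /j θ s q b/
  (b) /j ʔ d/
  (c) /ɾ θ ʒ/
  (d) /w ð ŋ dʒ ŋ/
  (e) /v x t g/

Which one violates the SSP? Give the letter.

(a) 7-3-3-1-1 → obeys
(b) 7-1-1 → obeys
(c) 6-3-3 → obeys
(d) 7-3-4-2-4 → violates
(e) 3-3-1-1 → obeys

d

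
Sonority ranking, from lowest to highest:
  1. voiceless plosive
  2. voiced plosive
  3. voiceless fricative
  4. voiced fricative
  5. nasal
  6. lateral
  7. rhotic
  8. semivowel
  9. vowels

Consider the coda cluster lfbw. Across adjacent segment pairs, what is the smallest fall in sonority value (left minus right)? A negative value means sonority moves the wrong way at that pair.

-6

/l/: lateral = 6.
/f/: voiceless fricative = 3.
/b/: voiced plosive = 2.
/w/: semivowel = 8.
/l/→/f/: change +3.
/f/→/b/: change +1.
/b/→/w/: change -6.
Minimum = -6.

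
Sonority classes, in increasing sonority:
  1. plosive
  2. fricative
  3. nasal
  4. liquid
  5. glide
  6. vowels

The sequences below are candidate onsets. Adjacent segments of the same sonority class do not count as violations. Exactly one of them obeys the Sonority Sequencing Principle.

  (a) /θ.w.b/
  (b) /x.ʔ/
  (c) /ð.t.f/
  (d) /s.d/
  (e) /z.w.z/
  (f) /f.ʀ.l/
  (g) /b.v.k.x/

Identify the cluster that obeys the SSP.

f

(a) 2-5-1 → violates
(b) 2-1 → violates
(c) 2-1-2 → violates
(d) 2-1 → violates
(e) 2-5-2 → violates
(f) 2-4-4 → obeys
(g) 1-2-1-2 → violates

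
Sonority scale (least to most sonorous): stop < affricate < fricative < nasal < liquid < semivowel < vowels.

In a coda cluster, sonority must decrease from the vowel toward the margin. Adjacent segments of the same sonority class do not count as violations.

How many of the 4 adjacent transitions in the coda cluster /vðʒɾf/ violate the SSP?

/v/: fricative = 3.
/ð/: fricative = 3.
/ʒ/: fricative = 3.
/ɾ/: liquid = 5.
/f/: fricative = 3.
/v/→/ð/: 3→3 (plateau, allowed) — ok.
/ð/→/ʒ/: 3→3 (plateau, allowed) — ok.
/ʒ/→/ɾ/: 3→5 (does not fall) — violation.
/ɾ/→/f/: 5→3 (falls) — ok.

1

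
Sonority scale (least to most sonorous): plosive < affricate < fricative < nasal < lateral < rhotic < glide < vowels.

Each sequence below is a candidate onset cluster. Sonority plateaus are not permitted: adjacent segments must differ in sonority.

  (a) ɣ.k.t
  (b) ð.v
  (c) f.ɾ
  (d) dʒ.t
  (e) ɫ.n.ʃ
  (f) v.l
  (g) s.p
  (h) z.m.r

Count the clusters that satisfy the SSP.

(a) ɣ.k.t: profile 3-1-1 — violates.
(b) ð.v: profile 3-3 — violates.
(c) f.ɾ: profile 3-6 — obeys.
(d) dʒ.t: profile 2-1 — violates.
(e) ɫ.n.ʃ: profile 5-4-3 — violates.
(f) v.l: profile 3-5 — obeys.
(g) s.p: profile 3-1 — violates.
(h) z.m.r: profile 3-4-6 — obeys.

3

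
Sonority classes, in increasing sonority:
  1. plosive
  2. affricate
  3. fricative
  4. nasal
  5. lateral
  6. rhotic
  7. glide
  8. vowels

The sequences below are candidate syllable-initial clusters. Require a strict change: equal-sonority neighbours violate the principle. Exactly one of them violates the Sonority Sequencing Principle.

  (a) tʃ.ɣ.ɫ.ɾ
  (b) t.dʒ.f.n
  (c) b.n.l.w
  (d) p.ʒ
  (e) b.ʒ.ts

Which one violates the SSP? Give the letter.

(a) 2-3-5-6 → obeys
(b) 1-2-3-4 → obeys
(c) 1-4-5-7 → obeys
(d) 1-3 → obeys
(e) 1-3-2 → violates

e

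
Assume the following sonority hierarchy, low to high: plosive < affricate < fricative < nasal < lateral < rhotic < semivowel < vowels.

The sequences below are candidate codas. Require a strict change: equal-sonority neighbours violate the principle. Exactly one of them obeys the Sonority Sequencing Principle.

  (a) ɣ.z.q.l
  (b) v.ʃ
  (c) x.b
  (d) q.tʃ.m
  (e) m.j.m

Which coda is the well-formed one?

(a) ɣ.z.q.l: profile 3-3-1-5 — violates.
(b) v.ʃ: profile 3-3 — violates.
(c) x.b: profile 3-1 — obeys.
(d) q.tʃ.m: profile 1-2-4 — violates.
(e) m.j.m: profile 4-7-4 — violates.

c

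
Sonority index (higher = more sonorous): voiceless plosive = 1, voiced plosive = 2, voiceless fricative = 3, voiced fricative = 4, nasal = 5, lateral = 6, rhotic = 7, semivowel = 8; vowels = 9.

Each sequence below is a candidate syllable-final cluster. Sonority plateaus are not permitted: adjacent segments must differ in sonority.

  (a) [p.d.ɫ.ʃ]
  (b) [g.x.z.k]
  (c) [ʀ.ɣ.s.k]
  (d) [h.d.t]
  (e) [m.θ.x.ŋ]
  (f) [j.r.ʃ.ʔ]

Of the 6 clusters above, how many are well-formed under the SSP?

(a) 1-2-6-3 → violates
(b) 2-3-4-1 → violates
(c) 7-4-3-1 → obeys
(d) 3-2-1 → obeys
(e) 5-3-3-5 → violates
(f) 8-7-3-1 → obeys

3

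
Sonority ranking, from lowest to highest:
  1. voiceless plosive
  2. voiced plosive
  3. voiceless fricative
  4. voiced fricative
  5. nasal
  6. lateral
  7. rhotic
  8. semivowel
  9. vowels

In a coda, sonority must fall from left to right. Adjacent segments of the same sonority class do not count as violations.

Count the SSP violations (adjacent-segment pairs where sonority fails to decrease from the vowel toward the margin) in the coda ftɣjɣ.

2

/f/ — voiceless fricative, sonority 3.
/t/ — voiceless plosive, sonority 1.
/ɣ/ — voiced fricative, sonority 4.
/j/ — semivowel, sonority 8.
/ɣ/ — voiced fricative, sonority 4.
/f/→/t/: 3→1 (falls) — ok.
/t/→/ɣ/: 1→4 (does not fall) — violation.
/ɣ/→/j/: 4→8 (does not fall) — violation.
/j/→/ɣ/: 8→4 (falls) — ok.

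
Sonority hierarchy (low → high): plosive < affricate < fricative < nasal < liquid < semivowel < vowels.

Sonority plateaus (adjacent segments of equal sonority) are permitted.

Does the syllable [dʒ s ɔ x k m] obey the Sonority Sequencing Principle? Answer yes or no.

Onset: /dʒ/ is an affricate (sonority 2), /s/ is a fricative (sonority 3); then the nucleus /ɔ/ (sonority 7).
Onset profile 2-3-7 — rises to the nucleus.
Coda: /x/ is a fricative (sonority 3), /k/ is a plosive (sonority 1), /m/ is a nasal (sonority 4).
Coda profile 7-3-1-4 — does not fall throughout.

no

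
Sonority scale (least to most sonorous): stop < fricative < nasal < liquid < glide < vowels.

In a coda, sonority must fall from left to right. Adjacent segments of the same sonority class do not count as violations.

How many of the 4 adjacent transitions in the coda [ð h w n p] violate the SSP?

/ð/ — fricative, sonority 2.
/h/ — fricative, sonority 2.
/w/ — glide, sonority 5.
/n/ — nasal, sonority 3.
/p/ — stop, sonority 1.
/ð/→/h/: 2→2 (plateau, allowed) — ok.
/h/→/w/: 2→5 (does not fall) — violation.
/w/→/n/: 5→3 (falls) — ok.
/n/→/p/: 3→1 (falls) — ok.

1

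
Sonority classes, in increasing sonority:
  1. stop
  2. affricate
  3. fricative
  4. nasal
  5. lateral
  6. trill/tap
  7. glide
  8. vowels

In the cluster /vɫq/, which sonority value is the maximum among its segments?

5

/v/ — fricative, sonority 3.
/ɫ/ — lateral, sonority 5.
/q/ — stop, sonority 1.
The maximum is 5.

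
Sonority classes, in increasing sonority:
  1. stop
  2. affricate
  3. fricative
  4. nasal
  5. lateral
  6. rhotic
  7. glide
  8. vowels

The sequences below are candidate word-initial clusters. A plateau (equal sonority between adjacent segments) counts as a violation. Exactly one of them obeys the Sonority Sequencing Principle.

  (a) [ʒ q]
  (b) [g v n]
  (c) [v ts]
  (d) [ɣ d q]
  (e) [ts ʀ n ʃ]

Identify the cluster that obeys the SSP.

b

(a) 3-1 → violates
(b) 1-3-4 → obeys
(c) 3-2 → violates
(d) 3-1-1 → violates
(e) 2-6-4-3 → violates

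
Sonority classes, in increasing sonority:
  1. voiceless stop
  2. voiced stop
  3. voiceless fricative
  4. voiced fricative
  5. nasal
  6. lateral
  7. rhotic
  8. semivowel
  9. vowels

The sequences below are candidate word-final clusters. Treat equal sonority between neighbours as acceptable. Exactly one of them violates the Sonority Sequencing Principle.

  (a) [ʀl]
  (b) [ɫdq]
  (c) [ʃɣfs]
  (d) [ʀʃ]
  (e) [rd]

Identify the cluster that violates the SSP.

c

(a) 7-6 → obeys
(b) 6-2-1 → obeys
(c) 3-4-3-3 → violates
(d) 7-3 → obeys
(e) 7-2 → obeys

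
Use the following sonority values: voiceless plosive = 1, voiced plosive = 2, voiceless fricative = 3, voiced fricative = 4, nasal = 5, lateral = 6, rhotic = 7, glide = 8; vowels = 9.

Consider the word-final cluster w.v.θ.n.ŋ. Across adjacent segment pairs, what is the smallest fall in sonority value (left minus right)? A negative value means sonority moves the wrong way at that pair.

-2

/w/: glide = 8.
/v/: voiced fricative = 4.
/θ/: voiceless fricative = 3.
/n/: nasal = 5.
/ŋ/: nasal = 5.
/w/→/v/: change +4.
/v/→/θ/: change +1.
/θ/→/n/: change -2.
/n/→/ŋ/: change +0.
Minimum = -2.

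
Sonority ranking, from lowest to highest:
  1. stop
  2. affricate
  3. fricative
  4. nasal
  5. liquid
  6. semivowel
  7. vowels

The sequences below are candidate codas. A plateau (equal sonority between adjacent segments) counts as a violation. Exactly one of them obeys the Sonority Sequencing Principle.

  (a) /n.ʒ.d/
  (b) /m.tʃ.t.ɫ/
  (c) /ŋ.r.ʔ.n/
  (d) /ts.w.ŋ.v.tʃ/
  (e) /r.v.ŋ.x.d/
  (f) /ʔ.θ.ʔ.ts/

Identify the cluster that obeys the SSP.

a

(a) /n.ʒ.d/: profile 4-3-1 — obeys.
(b) /m.tʃ.t.ɫ/: profile 4-2-1-5 — violates.
(c) /ŋ.r.ʔ.n/: profile 4-5-1-4 — violates.
(d) /ts.w.ŋ.v.tʃ/: profile 2-6-4-3-2 — violates.
(e) /r.v.ŋ.x.d/: profile 5-3-4-3-1 — violates.
(f) /ʔ.θ.ʔ.ts/: profile 1-3-1-2 — violates.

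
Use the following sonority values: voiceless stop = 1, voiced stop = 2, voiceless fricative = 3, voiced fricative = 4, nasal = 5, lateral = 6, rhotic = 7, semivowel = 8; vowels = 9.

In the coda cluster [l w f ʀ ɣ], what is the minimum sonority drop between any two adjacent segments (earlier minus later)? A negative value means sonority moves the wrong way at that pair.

/l/ is a lateral (sonority 6).
/w/ is a semivowel (sonority 8).
/f/ is a voiceless fricative (sonority 3).
/ʀ/ is a rhotic (sonority 7).
/ɣ/ is a voiced fricative (sonority 4).
/l/→/w/: change -2.
/w/→/f/: change +5.
/f/→/ʀ/: change -4.
/ʀ/→/ɣ/: change +3.
Minimum = -4.

-4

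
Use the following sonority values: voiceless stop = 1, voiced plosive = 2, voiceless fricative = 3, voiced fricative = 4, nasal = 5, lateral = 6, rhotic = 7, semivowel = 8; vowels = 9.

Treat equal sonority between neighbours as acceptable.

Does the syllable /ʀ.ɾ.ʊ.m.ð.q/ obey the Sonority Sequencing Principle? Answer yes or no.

yes

Onset: /ʀ/ is a rhotic (sonority 7), /ɾ/ is a rhotic (sonority 7); then the nucleus /ʊ/ (sonority 9).
Onset profile 7-7-9 — rises to the nucleus.
Coda: /m/ is a nasal (sonority 5), /ð/ is a voiced fricative (sonority 4), /q/ is a voiceless stop (sonority 1).
Coda profile 9-5-4-1 — falls from the nucleus.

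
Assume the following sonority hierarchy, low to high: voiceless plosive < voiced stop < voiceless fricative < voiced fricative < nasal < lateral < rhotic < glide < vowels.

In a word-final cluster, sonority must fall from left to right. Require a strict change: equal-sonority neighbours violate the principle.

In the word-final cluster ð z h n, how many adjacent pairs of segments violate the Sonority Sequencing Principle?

2

/ð/: voiced fricative = 4.
/z/: voiced fricative = 4.
/h/: voiceless fricative = 3.
/n/: nasal = 5.
/ð/→/z/: 4→4 (plateau) — violation.
/z/→/h/: 4→3 (falls) — ok.
/h/→/n/: 3→5 (does not fall) — violation.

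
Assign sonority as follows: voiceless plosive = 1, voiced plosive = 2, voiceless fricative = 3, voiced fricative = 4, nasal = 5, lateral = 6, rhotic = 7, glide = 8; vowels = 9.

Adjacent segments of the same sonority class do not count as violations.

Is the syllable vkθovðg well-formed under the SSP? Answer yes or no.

no

Onset: /v/ is a voiced fricative (sonority 4), /k/ is a voiceless plosive (sonority 1), /θ/ is a voiceless fricative (sonority 3); then the nucleus /o/ (sonority 9).
Onset profile 4-1-3-9 — does not rise throughout.
Coda: /v/ is a voiced fricative (sonority 4), /ð/ is a voiced fricative (sonority 4), /g/ is a voiced plosive (sonority 2).
Coda profile 9-4-4-2 — falls from the nucleus.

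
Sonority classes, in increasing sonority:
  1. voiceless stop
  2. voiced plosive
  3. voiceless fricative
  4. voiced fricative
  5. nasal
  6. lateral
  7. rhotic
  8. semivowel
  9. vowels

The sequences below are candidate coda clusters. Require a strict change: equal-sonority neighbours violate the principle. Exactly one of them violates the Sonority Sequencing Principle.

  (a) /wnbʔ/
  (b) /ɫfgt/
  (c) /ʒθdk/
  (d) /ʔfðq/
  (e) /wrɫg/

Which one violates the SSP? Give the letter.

(a) /wnbʔ/: profile 8-5-2-1 — obeys.
(b) /ɫfgt/: profile 6-3-2-1 — obeys.
(c) /ʒθdk/: profile 4-3-2-1 — obeys.
(d) /ʔfðq/: profile 1-3-4-1 — violates.
(e) /wrɫg/: profile 8-7-6-2 — obeys.

d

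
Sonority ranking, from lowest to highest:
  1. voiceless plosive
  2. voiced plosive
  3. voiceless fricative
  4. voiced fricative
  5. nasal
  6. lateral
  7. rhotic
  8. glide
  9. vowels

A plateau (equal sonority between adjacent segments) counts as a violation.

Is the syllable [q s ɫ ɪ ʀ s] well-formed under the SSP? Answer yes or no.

Onset: /q/ is a voiceless plosive (sonority 1), /s/ is a voiceless fricative (sonority 3), /ɫ/ is a lateral (sonority 6); then the nucleus /ɪ/ (sonority 9).
Onset profile 1-3-6-9 — rises to the nucleus.
Coda: /ʀ/ is a rhotic (sonority 7), /s/ is a voiceless fricative (sonority 3).
Coda profile 9-7-3 — falls from the nucleus.

yes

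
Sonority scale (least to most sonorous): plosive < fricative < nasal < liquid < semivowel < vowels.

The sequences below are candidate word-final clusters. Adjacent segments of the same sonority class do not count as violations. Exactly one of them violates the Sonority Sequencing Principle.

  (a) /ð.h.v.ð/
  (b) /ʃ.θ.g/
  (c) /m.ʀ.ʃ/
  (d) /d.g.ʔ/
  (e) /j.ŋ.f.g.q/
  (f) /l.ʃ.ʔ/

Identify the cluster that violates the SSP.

c

(a) sonority 2-2-2-2: well-formed.
(b) sonority 2-2-1: well-formed.
(c) sonority 3-4-2: ill-formed.
(d) sonority 1-1-1: well-formed.
(e) sonority 5-3-2-1-1: well-formed.
(f) sonority 4-2-1: well-formed.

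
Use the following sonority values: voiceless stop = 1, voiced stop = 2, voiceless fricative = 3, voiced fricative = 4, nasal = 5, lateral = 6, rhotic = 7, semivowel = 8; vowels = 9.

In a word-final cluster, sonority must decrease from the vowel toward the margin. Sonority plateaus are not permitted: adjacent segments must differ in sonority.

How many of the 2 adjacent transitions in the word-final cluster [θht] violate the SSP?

/θ/ is a voiceless fricative (sonority 3).
/h/ is a voiceless fricative (sonority 3).
/t/ is a voiceless stop (sonority 1).
/θ/→/h/: 3→3 (plateau) — violation.
/h/→/t/: 3→1 (falls) — ok.

1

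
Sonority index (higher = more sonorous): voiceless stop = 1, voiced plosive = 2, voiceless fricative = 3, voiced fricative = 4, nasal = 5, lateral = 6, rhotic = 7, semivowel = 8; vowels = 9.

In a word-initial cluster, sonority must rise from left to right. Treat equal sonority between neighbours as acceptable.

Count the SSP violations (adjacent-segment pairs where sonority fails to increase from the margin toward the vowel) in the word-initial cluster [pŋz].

1

/p/: voiceless stop = 1.
/ŋ/: nasal = 5.
/z/: voiced fricative = 4.
/p/→/ŋ/: 1→5 (rises) — ok.
/ŋ/→/z/: 5→4 (does not rise) — violation.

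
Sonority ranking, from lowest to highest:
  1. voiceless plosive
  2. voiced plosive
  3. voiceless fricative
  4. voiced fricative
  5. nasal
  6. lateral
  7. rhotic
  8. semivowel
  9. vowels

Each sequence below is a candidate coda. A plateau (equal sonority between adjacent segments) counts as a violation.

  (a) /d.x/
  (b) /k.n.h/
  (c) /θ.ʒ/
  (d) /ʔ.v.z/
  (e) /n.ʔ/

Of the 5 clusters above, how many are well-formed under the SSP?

(a) /d.x/: profile 2-3 — violates.
(b) /k.n.h/: profile 1-5-3 — violates.
(c) /θ.ʒ/: profile 3-4 — violates.
(d) /ʔ.v.z/: profile 1-4-4 — violates.
(e) /n.ʔ/: profile 5-1 — obeys.

1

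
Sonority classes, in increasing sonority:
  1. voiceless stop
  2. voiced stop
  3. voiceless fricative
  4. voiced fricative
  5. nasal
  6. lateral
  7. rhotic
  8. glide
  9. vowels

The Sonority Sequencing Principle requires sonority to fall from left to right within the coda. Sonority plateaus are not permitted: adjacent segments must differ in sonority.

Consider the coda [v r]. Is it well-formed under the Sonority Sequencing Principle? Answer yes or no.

no

/v/: voiced fricative = 4.
/r/: rhotic = 7.
The profile is 4-7. Between /v/ (4) and /r/ (7) sonority does not fall, so the cluster violates the SSP.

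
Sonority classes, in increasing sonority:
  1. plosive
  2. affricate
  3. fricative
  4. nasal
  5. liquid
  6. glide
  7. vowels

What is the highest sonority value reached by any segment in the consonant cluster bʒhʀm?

/b/: plosive = 1.
/ʒ/: fricative = 3.
/h/: fricative = 3.
/ʀ/: liquid = 5.
/m/: nasal = 4.
The maximum is 5.

5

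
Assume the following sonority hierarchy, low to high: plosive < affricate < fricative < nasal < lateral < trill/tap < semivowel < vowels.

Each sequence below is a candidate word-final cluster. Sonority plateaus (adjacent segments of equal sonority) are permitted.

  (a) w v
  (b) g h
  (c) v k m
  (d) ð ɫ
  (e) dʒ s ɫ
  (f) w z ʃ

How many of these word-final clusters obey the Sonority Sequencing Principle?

2

(a) w v: profile 7-3 — obeys.
(b) g h: profile 1-3 — violates.
(c) v k m: profile 3-1-4 — violates.
(d) ð ɫ: profile 3-5 — violates.
(e) dʒ s ɫ: profile 2-3-5 — violates.
(f) w z ʃ: profile 7-3-3 — obeys.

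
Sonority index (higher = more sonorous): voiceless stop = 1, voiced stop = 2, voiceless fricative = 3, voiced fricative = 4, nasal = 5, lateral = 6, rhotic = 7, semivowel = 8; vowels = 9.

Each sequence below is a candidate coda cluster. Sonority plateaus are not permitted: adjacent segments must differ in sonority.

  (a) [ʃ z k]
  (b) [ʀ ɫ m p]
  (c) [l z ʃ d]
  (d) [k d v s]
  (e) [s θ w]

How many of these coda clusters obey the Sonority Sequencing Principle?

(a) 3-4-1 → violates
(b) 7-6-5-1 → obeys
(c) 6-4-3-2 → obeys
(d) 1-2-4-3 → violates
(e) 3-3-8 → violates

2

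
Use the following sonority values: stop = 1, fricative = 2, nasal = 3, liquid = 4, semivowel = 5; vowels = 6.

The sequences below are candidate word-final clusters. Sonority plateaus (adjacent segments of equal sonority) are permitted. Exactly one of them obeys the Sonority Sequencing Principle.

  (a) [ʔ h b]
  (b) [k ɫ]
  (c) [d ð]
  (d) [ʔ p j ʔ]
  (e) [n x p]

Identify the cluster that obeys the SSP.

e

(a) sonority 1-2-1: ill-formed.
(b) sonority 1-4: ill-formed.
(c) sonority 1-2: ill-formed.
(d) sonority 1-1-5-1: ill-formed.
(e) sonority 3-2-1: well-formed.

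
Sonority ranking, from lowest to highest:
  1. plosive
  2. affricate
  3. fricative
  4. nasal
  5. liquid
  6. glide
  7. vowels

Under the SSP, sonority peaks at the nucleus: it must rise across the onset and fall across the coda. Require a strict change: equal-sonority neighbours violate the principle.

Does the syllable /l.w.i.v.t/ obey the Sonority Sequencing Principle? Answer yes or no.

yes

Onset: /l/ is a liquid (sonority 5), /w/ is a glide (sonority 6); then the nucleus /i/ (sonority 7).
Onset profile 5-6-7 — rises to the nucleus.
Coda: /v/ is a fricative (sonority 3), /t/ is a plosive (sonority 1).
Coda profile 7-3-1 — falls from the nucleus.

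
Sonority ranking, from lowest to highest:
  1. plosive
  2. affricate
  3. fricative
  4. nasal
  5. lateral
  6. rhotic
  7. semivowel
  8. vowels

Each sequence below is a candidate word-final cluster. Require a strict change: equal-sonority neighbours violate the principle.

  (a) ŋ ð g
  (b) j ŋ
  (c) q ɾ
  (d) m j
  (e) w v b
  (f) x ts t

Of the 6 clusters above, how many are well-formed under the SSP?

4

(a) sonority 4-3-1: well-formed.
(b) sonority 7-4: well-formed.
(c) sonority 1-6: ill-formed.
(d) sonority 4-7: ill-formed.
(e) sonority 7-3-1: well-formed.
(f) sonority 3-2-1: well-formed.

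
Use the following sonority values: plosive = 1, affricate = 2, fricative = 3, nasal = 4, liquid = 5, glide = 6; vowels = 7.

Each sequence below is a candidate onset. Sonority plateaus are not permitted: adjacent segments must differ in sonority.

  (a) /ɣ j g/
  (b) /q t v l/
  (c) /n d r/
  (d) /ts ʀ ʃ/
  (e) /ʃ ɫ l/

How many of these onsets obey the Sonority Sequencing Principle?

0

(a) 3-6-1 → violates
(b) 1-1-3-5 → violates
(c) 4-1-5 → violates
(d) 2-5-3 → violates
(e) 3-5-5 → violates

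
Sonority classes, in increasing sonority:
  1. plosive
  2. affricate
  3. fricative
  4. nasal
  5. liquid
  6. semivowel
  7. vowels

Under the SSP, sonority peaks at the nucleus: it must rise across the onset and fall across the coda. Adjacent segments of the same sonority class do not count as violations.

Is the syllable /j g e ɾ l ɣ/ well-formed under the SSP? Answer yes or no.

no

Onset: /j/ is a semivowel (sonority 6), /g/ is a plosive (sonority 1); then the nucleus /e/ (sonority 7).
Onset profile 6-1-7 — does not rise throughout.
Coda: /ɾ/ is a liquid (sonority 5), /l/ is a liquid (sonority 5), /ɣ/ is a fricative (sonority 3).
Coda profile 7-5-5-3 — falls from the nucleus.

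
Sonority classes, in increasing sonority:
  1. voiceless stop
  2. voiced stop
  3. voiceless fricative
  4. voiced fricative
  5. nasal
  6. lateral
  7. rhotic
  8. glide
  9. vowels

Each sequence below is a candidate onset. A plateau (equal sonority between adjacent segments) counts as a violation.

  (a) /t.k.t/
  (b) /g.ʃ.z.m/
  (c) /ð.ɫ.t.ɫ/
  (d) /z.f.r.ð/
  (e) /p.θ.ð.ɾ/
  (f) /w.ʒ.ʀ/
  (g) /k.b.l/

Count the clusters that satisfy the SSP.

3

(a) sonority 1-1-1: ill-formed.
(b) sonority 2-3-4-5: well-formed.
(c) sonority 4-6-1-6: ill-formed.
(d) sonority 4-3-7-4: ill-formed.
(e) sonority 1-3-4-7: well-formed.
(f) sonority 8-4-7: ill-formed.
(g) sonority 1-2-6: well-formed.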